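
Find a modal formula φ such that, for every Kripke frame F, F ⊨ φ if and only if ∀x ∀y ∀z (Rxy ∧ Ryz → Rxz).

A defining formula is □s → □□s (the 4 axiom).
Suppose □s→□□s is valid. Take Rxy, Ryz and set V(s)={w : Rxw}. Then □s at x, so □□s at x, so □s at y, so s at z, i.e. Rxz.

□s → □□s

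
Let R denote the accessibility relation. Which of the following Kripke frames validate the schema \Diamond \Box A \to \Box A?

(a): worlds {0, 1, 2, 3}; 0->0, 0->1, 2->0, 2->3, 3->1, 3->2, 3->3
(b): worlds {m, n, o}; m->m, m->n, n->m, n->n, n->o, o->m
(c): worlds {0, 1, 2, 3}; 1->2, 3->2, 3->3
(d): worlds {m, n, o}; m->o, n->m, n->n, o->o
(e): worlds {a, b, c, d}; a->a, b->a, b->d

This is the axiom for a generalized confluence (Geach) condition; its first-order frame correspondent is \forall x \forall y \forall z ((xRy \wedge xRz) \to \exists w (yRw \wedge z = w)).
(a): fails — 0R1, 0R0 but no w with 1Rw and 0=w.
(b): fails — nRm, nRo but no w with mRw and o=w.
(c): fails — 1R2, 1R2 but no w with 2Rw and 2=w.
(d): fails — nRm, nRm but no w with mRw and m=w.
(e): fails — bRa, bRd but no w with aRw and d=w.

none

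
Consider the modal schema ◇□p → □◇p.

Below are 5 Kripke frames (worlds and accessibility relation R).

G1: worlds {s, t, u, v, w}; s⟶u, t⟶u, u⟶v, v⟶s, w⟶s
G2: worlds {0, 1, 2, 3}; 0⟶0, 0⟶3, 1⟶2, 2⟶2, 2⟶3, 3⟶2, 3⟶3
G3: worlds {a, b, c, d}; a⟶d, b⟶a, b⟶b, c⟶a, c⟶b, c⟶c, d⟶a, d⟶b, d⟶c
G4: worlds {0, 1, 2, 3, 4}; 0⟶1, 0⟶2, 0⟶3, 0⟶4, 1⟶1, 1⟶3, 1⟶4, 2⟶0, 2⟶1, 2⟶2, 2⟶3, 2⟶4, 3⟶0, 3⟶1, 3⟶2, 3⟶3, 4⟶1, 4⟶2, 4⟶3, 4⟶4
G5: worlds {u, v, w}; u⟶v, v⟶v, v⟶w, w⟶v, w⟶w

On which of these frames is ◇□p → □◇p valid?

The schema corresponds to convergence: ∀x ∀y ∀z (Rxy ∧ Rxz → ∃w (Ryw ∧ Rzw)).
G1: satisfies the condition.
G2: satisfies the condition.
G3: fails — Rbb and Rba but b and a have no common successor.
G4: satisfies the condition.
G5: satisfies the condition.
Valid on: G1, G2, G4, G5.

G1, G2, G4, G5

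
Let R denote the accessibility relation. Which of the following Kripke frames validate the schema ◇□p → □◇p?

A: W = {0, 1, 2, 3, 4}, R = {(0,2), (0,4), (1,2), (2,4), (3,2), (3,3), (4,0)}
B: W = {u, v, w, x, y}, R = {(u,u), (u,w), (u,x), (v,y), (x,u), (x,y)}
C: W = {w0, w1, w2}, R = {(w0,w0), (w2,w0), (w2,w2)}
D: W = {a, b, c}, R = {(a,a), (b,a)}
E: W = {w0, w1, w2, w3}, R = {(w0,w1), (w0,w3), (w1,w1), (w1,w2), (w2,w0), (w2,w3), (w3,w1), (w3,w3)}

The schema corresponds to convergence: ∀x ∀y ∀z (Rxy ∧ Rxz → ∃w (Ryw ∧ Rzw)).
A: fails — R02 and R04 but 2 and 4 have no common successor.
B: fails — Ruw and Ruw but w and w have no common successor.
C: ✓.
D: ✓.
E: fails — Rw1w2 and Rw1w1 but w2 and w1 have no common successor.

C, D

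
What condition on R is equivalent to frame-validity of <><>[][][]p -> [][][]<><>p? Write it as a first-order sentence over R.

This is a Sahlqvist (Geach-type) schema ◇^2□^3p → □^3◇^2p.
Minimal-valuation argument: fix x; take any y with xR^2y and any z with xR^3z. Set V(p) to the set of worlds R-reachable from y in exactly 3 steps. Then □^3p holds at y, so the antecedent holds at x; validity forces ◇^2p at z, giving a w with zR^2w and yR^3w.
First-order correspondent: forall x forall y forall z ((x R^2 y & x R^3 z) -> exists w (y R^3 w & z R^2 w)).

forall x forall y forall z ((x R^2 y & x R^3 z) -> exists w (y R^3 w & z R^2 w))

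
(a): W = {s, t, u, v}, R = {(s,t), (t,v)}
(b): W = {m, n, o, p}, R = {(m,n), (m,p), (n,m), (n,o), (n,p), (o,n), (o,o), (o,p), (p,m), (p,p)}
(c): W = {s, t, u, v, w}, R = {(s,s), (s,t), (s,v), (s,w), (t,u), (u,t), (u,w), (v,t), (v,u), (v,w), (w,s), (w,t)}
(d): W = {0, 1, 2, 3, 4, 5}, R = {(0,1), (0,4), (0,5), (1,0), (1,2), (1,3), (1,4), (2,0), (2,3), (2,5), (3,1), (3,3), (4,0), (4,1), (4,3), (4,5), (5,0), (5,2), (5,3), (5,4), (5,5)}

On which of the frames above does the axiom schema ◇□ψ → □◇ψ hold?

This is the axiom for convergence; its first-order frame correspondent is ∀x ∀y ∀z (Rxy ∧ Rxz → ∃w (Ryw ∧ Rzw)).
(a): fails — Rtv and Rtv but v and v have no common successor.
(b): holds.
(c): fails — Rsw and Rst but w and t have no common successor.
(d): holds.

(b), (d)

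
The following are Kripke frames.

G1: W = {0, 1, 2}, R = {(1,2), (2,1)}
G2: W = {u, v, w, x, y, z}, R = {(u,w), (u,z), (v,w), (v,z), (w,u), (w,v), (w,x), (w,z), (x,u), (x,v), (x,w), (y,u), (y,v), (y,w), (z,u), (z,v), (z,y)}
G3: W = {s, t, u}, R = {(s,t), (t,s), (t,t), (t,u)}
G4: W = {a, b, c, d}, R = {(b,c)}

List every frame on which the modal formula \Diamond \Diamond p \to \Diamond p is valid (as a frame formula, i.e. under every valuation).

G4

Frame correspondent (Sahlqvist): \forall x \forall y \forall z (Rxy \wedge Ryz \to Rxz) — i.e. transitivity.
G1: fails — R12 and R21 but not R11.
G2: fails — Rxw and Rwx but not Rxx.
G3: fails — Rst and Rtu but not Rsu.
G4: condition met.
Valid on: G4.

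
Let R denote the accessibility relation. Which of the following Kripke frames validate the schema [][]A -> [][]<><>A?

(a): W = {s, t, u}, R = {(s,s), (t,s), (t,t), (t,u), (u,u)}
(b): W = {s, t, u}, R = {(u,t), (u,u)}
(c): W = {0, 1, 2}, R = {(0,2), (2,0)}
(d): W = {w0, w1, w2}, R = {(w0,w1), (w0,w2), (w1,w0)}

(a), (c)

The schema corresponds to a generalized confluence (Geach) condition: forall x forall z (x R^2 z -> exists w (x R^2 w & z R^2 w)).
(a): satisfies the condition.
(b): fails — uR²t but no w with uR²w and tR²w.
(c): satisfies the condition.
(d): fails — w1R²w2 but no w with w1R²w and w2R²w.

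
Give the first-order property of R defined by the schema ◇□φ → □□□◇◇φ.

This is a Sahlqvist (Geach-type) schema ◇^1□^1φ → □^3◇^2φ.
First-order correspondent: ∀x ∀y ∀z ((xRy ∧ xR³z) → ∃w (yRw ∧ zR²w)).

∀x ∀y ∀z ((xRy ∧ xR³z) → ∃w (yRw ∧ zR²w))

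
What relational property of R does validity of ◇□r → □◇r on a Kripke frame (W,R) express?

This is the .2 axiom.
Its frame correspondent is convergence — ∀x ∀y ∀z (Rxy ∧ Rxz → ∃w (Ryw ∧ Rzw)).

convergence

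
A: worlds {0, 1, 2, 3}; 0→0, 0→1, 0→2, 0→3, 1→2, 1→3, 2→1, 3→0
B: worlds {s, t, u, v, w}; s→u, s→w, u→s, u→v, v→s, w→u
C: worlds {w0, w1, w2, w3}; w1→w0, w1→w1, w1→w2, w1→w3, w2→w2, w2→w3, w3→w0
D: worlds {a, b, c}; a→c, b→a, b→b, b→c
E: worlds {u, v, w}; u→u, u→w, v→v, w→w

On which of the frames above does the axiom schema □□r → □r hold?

Frame correspondent (Sahlqvist): ∀x ∀y (Rxy → ∃z (Rxz ∧ Rzy)) — i.e. density.
A: fails — R12 but no z with R1z and Rz2.
B: fails — Ruv but no z with Ruz and Rzv.
C: fails — Rw3w0 but no z with Rw3z and Rzw0.
D: fails — Rac but no z with Raz and Rzc.
E: ✓.

E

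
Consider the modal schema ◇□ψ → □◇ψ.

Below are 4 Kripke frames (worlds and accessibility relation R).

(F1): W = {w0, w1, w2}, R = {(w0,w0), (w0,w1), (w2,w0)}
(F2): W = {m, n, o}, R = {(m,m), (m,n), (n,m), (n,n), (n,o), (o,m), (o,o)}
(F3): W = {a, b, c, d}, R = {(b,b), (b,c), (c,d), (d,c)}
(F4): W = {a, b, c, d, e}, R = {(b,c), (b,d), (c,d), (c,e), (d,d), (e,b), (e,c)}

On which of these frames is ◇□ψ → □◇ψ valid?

This is the axiom for convergence; its first-order frame correspondent is ∀x ∀y ∀z (Rxy ∧ Rxz → ∃w (Ryw ∧ Rzw)).
(F1): fails — Rw0w1 and Rw0w1 but w1 and w1 have no common successor.
(F2): ✓.
(F3): fails — Rbc and Rbb but c and b have no common successor.
(F4): fails — Rcd and Rce but d and e have no common successor.
Valid on: (F2).

(F2)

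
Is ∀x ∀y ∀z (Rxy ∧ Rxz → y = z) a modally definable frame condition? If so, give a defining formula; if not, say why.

Yes — defined by ◇p → □p

The condition is partial functionality. A defining modal formula is ◇p → □p.
Suppose ◇p→□p is valid. Take Rxy, Rxz and set V(p)={y}. Then ◇p at x, so □p at x, so p at z, i.e. z=y.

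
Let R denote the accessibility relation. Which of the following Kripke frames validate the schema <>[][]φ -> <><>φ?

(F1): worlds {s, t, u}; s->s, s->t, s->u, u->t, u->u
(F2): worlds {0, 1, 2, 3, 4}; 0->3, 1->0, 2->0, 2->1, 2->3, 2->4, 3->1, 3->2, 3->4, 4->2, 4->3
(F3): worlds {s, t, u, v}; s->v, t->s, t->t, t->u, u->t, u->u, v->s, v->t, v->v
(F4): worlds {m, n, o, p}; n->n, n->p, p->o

The schema corresponds to a generalized confluence (Geach) condition: forall x forall y (xRy -> exists w (y R^2 w & x R^2 w)).
(F1): fails — sRt but no w with tR²w and sR²w.
(F2): fails — 1R0 but no w with 0R²w and 1R²w.
(F3): holds.
(F4): fails — nRp but no w with pR²w and nR²w.
Valid on: (F3).

(F3)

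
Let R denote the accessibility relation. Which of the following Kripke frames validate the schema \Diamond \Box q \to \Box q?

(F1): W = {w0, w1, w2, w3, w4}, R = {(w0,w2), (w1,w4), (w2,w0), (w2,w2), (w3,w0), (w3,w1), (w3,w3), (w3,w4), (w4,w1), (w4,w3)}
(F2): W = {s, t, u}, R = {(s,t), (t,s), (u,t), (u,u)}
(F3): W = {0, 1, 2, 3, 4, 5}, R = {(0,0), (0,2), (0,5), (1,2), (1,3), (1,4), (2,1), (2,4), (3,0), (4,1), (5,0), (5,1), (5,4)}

The schema corresponds to the Euclidean property: \forall x \forall y \forall z (Rxy \wedge Rxz \to Ryz).
(F1): fails — Rw1w4 and Rw1w4 but not Rw4w4.
(F2): fails — Rst and Rst but not Rtt.
(F3): fails — R02 and R00 but not R20.

none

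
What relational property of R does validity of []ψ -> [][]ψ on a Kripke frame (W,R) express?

transitivity

Suppose □ψ→□□ψ is valid. Take Rxy, Ryz and set V(ψ)={w : Rxw}. Then □ψ at x, so □□ψ at x, so □ψ at y, so ψ at z, i.e. Rxz.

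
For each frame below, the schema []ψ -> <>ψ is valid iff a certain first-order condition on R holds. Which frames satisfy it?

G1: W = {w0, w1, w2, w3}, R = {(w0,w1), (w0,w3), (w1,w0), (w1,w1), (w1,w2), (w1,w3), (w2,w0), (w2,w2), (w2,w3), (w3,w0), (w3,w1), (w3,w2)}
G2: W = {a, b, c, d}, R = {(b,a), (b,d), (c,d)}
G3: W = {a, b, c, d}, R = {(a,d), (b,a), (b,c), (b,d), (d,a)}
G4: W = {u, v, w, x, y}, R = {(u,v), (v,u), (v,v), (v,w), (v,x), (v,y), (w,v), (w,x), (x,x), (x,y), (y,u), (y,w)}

G1, G4

This is the axiom for seriality; its first-order frame correspondent is forall x exists y Rxy.
G1: ✓.
G2: fails — world a has no successor.
G3: fails — world c has no successor.
G4: ✓.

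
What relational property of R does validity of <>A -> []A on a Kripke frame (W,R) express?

partial functionality: forall x forall y forall z (Rxy & Rxz -> y = z)

This is the CD axiom.
Its frame correspondent is partial functionality — forall x forall y forall z (Rxy & Rxz -> y = z).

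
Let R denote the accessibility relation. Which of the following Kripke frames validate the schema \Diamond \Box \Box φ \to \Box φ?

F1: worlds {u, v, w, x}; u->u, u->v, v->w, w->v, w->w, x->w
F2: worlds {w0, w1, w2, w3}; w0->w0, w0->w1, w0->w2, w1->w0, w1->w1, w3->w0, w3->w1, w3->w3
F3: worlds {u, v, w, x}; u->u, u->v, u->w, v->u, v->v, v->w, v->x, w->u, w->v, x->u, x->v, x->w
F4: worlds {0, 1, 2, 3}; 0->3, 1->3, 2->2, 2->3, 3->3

F3

Frame correspondent (Sahlqvist): \forall x \forall y \forall z ((xRy \wedge xRz) \to \exists w (y R^2 w \wedge z = w)) — i.e. a generalized confluence (Geach) condition.
F1: fails — uRv, uRu but no t with vR²t and u=t.
F2: fails — w0Rw2, w0Rw0 but no w with w2R²w and w0=w.
F3: ✓.
F4: fails — 2R3, 2R2 but no w with 3R²w and 2=w.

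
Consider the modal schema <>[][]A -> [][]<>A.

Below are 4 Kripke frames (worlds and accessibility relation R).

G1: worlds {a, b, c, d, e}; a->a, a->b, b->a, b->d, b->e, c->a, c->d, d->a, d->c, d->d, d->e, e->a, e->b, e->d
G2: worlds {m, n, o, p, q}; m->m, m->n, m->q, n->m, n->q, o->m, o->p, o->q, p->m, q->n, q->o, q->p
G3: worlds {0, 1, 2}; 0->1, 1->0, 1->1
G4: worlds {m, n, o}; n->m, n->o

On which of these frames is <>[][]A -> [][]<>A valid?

The schema corresponds to a generalized confluence (Geach) condition: forall x forall y forall z ((xRy & x R^2 z) -> exists w (y R^2 w & zRw)).
G1: holds.
G2: holds.
G3: holds.
G4: holds.
Valid on: G1, G2, G3, G4.

G1, G2, G3, G4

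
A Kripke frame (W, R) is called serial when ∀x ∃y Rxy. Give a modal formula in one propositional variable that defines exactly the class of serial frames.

□r → ◇r

The condition is seriality. The D schema □r → ◇r defines it.
Suppose □r→◇r is valid. At any x set V(r)=W. Then □r at x, so ◇r at x, so x has a successor.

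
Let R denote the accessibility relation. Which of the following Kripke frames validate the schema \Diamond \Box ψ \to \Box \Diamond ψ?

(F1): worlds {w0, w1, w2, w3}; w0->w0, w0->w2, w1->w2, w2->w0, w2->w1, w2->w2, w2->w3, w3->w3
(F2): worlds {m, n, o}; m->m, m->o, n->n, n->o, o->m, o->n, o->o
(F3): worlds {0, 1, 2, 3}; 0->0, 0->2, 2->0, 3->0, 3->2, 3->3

(F2), (F3)

This is the axiom for convergence; its first-order frame correspondent is \forall x \forall y \forall z (Rxy \wedge Rxz \to \exists w (Ryw \wedge Rzw)).
(F1): fails — Rw2w1 and Rw2w3 but w1 and w3 have no common successor.
(F2): holds.
(F3): holds.
Valid on: (F2), (F3).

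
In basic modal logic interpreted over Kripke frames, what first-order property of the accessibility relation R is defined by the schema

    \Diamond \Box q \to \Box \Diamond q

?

Suppose ◇□q→□◇q is valid. Take Rxy, Rxz and set V(q)={w : Ryw}. Then □q at y so ◇□q at x, so □◇q at x, so ◇q at z, giving w with Rzw and Ryw.
Conversely, on a frame with convergence the schema holds at every world under every valuation.
So the correspondent is convergence.

Convergence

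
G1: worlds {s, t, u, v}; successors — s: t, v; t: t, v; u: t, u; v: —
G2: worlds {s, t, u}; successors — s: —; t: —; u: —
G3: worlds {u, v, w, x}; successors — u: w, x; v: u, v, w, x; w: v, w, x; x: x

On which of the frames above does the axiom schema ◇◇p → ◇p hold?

The schema corresponds to transitivity: ∀x ∀y ∀z (Rxy ∧ Ryz → Rxz).
G1: fails — Rut and Rtv but not Ruv.
G2: satisfies the condition.
G3: fails — Ruw and Rwv but not Ruv.
Valid on: G2.

G2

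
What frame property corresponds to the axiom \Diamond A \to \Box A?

Suppose ◇A→□A is valid. Take Rxy, Rxz and set V(A)={y}. Then ◇A at x, so □A at x, so A at z, i.e. z=y.

partial functionality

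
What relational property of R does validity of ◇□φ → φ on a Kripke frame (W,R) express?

Symmetry

Equivalently (dual form): φ → □◇φ.
Suppose φ→□◇φ is valid. Take Rxy and set V(φ)={x}. Then φ at x, so □◇φ at x, so ◇φ at y, so some z with Ryz has φ; z=x, i.e. Ryx.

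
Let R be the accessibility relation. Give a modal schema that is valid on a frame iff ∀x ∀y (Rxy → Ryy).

A defining formula is □(□ψ → ψ) (the T□ axiom).
Suppose □(□ψ→ψ) is valid. Take Rxy and set V(ψ)={w : Ryw}. Then at y, □ψ holds; since □(□ψ→ψ) at x, □ψ→ψ at y, so ψ at y, i.e. Ryy.

□(□ψ → ψ)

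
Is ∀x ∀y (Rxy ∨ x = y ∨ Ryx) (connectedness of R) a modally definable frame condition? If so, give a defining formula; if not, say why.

If a class were modally definable it would be closed under disjoint unions (Goldblatt–Thomason).
Take 4 disjoint single-world reflexive frames: each is trivially connected, but their disjoint union has 4 worlds with no edge between distinct components, so it is not connected.
So no modal formula (or set of formulas) defines exactly the connected frames.

No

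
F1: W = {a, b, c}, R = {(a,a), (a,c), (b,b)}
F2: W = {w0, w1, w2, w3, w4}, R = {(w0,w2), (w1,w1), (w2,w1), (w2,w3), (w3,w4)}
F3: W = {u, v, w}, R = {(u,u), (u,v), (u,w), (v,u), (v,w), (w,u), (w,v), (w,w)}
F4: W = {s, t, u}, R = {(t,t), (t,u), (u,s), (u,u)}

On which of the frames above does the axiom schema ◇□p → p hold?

F3

This is the axiom for symmetry; its first-order frame correspondent is ∀x ∀y (Rxy → Ryx).
F1: fails — Rac but not Rca.
F2: fails — Rw0w2 but not Rw2w0.
F3: holds.
F4: fails — Rtu but not Rut.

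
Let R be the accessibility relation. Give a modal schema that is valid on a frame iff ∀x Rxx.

□r → r

A defining formula is □r → r (the T axiom).
Suppose □r→r is valid. At any x set V(r)={w : Rxw}. Then □r holds at x, so r holds at x, i.e. Rxx.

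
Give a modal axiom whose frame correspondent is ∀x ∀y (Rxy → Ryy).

□(□q → q)

This is shift-reflexivity; the standard corresponding axiom is T□: □(□q → q).
Suppose □(□q→q) is valid. Take Rxy and set V(q)={w : Ryw}. Then at y, □q holds; since □(□q→q) at x, □q→q at y, so q at y, i.e. Ryy.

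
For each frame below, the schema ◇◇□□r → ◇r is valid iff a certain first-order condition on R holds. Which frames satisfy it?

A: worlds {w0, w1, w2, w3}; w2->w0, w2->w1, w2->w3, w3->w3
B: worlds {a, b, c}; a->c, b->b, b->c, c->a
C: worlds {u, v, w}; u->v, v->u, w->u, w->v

The schema corresponds to a generalized confluence (Geach) condition: ∀x ∀y (xR²y → ∃w (yR²w ∧ xRw)).
A: ✓.
B: fails — aR²a but no w with aR²w and aRw.
C: fails — uR²u but no t with uR²t and uRt.

A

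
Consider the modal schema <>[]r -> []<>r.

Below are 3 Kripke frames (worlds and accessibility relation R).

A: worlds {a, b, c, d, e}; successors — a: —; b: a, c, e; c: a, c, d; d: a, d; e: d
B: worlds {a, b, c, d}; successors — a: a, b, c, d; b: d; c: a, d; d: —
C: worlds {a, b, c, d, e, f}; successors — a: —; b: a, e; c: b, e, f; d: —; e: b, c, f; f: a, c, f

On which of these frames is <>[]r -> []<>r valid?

none

The schema corresponds to convergence: forall x forall y forall z (Rxy & Rxz -> exists w (Ryw & Rzw)).
A: fails — Rbc and Rba but c and a have no common successor.
B: fails — Rab and Rad but b and d have no common successor.
C: fails — Rba and Rba but a and a have no common successor.
Valid on no frame.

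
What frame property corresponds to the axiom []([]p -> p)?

Shift-reflexivity

This schema is the T□ axiom.
Its frame correspondent is shift-reflexivity — forall x forall y (Rxy -> Ryy).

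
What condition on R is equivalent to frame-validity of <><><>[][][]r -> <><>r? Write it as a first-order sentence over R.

This is a Sahlqvist (Geach-type) schema ◇^3□^3r → □^0◇^2r.
Minimal-valuation argument: fix x; take any y with xR^3y and any z with xR^0z. Set V(r) to the set of worlds R-reachable from y in exactly 3 steps. Then □^3r holds at y, so the antecedent holds at x; validity forces ◇^2r at z, giving a w with zR^2w and yR^3w.
First-order correspondent: forall x forall y (x R^3 y -> exists w (y R^3 w & x R^2 w)).

forall x forall y (x R^3 y -> exists w (y R^3 w & x R^2 w))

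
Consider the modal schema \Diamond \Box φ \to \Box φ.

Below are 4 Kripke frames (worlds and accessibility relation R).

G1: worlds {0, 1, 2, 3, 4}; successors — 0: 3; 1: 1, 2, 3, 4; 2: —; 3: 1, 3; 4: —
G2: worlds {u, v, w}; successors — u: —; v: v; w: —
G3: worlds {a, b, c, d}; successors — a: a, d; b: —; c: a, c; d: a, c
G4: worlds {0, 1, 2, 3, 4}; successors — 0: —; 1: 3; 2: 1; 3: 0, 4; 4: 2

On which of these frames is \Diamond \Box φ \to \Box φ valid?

G2

This is the axiom for the Euclidean property; its first-order frame correspondent is \forall x \forall y \forall z (Rxy \wedge Rxz \to Ryz).
G1: fails — R12 and R12 but not R22.
G2: ✓.
G3: fails — Rad and Rad but not Rdd.
G4: fails — R13 and R13 but not R33.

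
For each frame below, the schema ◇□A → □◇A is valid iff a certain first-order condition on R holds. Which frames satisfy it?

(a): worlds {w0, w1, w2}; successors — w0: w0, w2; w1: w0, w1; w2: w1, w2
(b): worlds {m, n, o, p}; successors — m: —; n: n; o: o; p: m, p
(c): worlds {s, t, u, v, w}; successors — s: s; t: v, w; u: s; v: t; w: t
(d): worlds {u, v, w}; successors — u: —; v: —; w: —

(a), (c), (d)

The schema corresponds to convergence: ∀x ∀y ∀z (Rxy ∧ Rxz → ∃w (Ryw ∧ Rzw)).
(a): satisfies the condition.
(b): fails — Rpp and Rpm but p and m have no common successor.
(c): satisfies the condition.
(d): satisfies the condition.
Valid on: (a), (c), (d).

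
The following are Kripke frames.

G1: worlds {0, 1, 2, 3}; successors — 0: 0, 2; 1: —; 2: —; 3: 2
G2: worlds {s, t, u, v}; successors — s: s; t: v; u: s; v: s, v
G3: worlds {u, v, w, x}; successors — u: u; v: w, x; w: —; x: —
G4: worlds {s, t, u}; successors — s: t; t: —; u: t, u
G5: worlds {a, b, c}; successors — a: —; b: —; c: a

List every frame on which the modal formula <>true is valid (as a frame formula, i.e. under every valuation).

G2

Frame correspondent (Sahlqvist): forall x exists y Rxy — i.e. seriality.
G1: fails — world 1 has no successor.
G2: satisfies the condition.
G3: fails — world w has no successor.
G4: fails — world t has no successor.
G5: fails — world a has no successor.
Valid on: G2.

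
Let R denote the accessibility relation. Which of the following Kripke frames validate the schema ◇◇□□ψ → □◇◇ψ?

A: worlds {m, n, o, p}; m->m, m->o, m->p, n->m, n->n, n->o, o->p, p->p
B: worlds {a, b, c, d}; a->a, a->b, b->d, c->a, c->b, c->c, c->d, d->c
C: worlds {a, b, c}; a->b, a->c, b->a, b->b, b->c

A

Frame correspondent (Sahlqvist): ∀x ∀y ∀z ((xR²y ∧ xRz) → ∃w (yR²w ∧ zR²w)) — i.e. a generalized confluence (Geach) condition.
A: condition met.
B: fails — aR²a, aRb but no w with aR²w and bR²w.
C: fails — aR²a, aRc but no w with aR²w and cR²w.
Valid on: A.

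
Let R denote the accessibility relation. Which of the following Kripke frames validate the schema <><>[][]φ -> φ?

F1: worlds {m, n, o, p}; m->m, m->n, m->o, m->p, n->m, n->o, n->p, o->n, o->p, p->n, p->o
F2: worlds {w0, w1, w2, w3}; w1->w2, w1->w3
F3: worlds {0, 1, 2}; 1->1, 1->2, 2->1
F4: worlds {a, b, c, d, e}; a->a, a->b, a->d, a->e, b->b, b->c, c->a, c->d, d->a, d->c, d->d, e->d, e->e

Frame correspondent (Sahlqvist): forall x forall y (x R^2 y -> exists w (y R^2 w & x = w)) — i.e. a generalized confluence (Geach) condition.
F1: holds.
F2: holds.
F3: holds.
F4: holds.

F1, F2, F3, F4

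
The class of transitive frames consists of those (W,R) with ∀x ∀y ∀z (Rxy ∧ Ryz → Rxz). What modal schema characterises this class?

A defining formula is □ψ → □□ψ (the 4 axiom).

□ψ → □□ψ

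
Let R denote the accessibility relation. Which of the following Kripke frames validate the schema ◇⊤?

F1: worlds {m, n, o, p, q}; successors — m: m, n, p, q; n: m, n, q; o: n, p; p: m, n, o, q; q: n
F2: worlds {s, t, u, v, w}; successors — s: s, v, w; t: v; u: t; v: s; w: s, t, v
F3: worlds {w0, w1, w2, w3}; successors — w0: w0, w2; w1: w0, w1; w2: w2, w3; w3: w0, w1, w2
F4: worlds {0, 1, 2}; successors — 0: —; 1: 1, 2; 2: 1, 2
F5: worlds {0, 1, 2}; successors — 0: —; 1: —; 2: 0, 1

F1, F2, F3

The schema corresponds to seriality: ∀x ∃y Rxy.
F1: holds.
F2: holds.
F3: holds.
F4: fails — world 0 has no successor.
F5: fails — world 0 has no successor.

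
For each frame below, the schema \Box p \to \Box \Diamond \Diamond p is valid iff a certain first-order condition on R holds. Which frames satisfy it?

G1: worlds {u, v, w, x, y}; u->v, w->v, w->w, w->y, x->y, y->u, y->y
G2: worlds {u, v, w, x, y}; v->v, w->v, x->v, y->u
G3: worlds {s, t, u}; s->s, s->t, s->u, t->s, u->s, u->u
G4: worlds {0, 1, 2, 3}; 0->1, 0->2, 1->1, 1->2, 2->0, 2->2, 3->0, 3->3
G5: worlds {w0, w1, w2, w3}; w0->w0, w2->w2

G3, G4, G5

Frame correspondent (Sahlqvist): \forall x \forall z (xRz \to \exists w (xRw \wedge z R^2 w)) — i.e. a generalized confluence (Geach) condition.
G1: fails — uRv but no t with uRt and vR²t.
G2: fails — yRu but no t with yRt and uR²t.
G3: holds.
G4: holds.
G5: holds.
Valid on: G3, G4, G5.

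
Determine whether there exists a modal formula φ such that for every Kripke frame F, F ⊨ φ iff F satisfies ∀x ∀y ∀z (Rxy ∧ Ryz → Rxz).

Yes: it is transitivity, defined by the 4 schema □p → □□p.

Definable; □p → □□p defines it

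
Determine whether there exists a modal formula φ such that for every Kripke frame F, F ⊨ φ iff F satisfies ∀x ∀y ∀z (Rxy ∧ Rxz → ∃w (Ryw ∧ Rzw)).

This is a Sahlqvist condition; the .2 axiom ◇□r → □◇r defines it.
Suppose ◇□r→□◇r is valid. Take Rxy, Rxz and set V(r)={w : Ryw}. Then □r at y so ◇□r at x, so □◇r at x, so ◇r at z, giving w with Rzw and Ryw.

Definable; ◇□r → □◇r defines it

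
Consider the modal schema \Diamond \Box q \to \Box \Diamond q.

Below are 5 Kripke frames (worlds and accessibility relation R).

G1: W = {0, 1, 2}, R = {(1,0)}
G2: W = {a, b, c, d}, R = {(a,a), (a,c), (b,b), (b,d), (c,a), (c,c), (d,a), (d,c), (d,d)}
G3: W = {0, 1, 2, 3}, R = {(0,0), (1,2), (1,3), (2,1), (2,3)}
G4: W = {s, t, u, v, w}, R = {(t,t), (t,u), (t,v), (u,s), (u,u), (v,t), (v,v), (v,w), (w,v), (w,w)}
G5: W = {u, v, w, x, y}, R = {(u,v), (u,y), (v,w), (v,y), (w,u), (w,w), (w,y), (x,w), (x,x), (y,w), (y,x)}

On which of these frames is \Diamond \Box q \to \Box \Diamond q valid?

G2

The schema corresponds to convergence: \forall x \forall y \forall z (Rxy \wedge Rxz \to \exists w (Ryw \wedge Rzw)).
G1: fails — R10 and R10 but 0 and 0 have no common successor.
G2: ✓.
G3: fails — R12 and R13 but 2 and 3 have no common successor.
G4: fails — Rtv and Rtu but v and u have no common successor.
G5: fails — Rwu and Rwy but u and y have no common successor.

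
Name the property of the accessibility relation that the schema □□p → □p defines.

Suppose □□p→□p is valid. Take Rxy and set V(p)={w : xR²w}. Then □□p at x, so □p at x, so p at y, i.e. ∃z(Rxz∧Rzy).

Density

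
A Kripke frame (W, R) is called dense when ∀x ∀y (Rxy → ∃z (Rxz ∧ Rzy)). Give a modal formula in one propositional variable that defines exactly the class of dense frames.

□□p → □p

A defining formula is □□p → □p (the C4 axiom).
Suppose □□p→□p is valid. Take Rxy and set V(p)={w : xR²w}. Then □□p at x, so □p at x, so p at y, i.e. ∃z(Rxz∧Rzy).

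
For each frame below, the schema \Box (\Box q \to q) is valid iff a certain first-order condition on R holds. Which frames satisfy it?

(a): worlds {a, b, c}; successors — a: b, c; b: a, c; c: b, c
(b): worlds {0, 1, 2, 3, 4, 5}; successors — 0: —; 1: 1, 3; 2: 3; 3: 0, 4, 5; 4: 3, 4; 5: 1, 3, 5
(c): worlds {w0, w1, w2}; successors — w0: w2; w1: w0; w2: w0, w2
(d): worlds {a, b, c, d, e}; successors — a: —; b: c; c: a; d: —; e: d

none

This is the axiom for shift-reflexivity; its first-order frame correspondent is \forall x \forall y (Rxy \to Ryy).
(a): fails — Rab but not Rbb.
(b): fails — R53 but not R33.
(c): fails — Rw1w0 but not Rw0w0.
(d): fails — Rca but not Raa.
Valid on no frame.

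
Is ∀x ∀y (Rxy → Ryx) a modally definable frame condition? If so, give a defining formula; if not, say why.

Definable; r → □◇r defines it

The condition is symmetry. A defining modal formula is r → □◇r.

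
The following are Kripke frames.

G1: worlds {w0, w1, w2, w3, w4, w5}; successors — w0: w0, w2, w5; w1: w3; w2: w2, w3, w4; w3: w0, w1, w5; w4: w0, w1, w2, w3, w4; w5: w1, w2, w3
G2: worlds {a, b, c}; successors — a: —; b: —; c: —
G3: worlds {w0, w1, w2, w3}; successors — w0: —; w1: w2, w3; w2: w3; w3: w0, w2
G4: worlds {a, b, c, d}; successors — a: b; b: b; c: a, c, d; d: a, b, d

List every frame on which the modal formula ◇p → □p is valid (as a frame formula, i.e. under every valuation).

This is the axiom for partial functionality; its first-order frame correspondent is ∀x ∀y ∀z (Rxy ∧ Rxz → y = z).
G1: fails — w0 sees both w0 and w2.
G2: ✓.
G3: fails — w1 sees both w2 and w3.
G4: fails — c sees both a and c.
Valid on: G2.

G2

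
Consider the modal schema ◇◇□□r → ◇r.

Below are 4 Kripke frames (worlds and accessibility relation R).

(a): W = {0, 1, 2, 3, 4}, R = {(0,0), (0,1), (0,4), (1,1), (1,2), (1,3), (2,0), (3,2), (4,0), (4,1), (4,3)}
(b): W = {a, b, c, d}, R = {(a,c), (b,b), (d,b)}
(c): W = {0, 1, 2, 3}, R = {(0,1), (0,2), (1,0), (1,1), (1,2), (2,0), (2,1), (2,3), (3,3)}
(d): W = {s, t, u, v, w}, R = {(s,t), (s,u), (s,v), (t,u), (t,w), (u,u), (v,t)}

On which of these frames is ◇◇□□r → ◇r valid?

(b)

Frame correspondent (Sahlqvist): ∀x ∀y (xR²y → ∃w (yR²w ∧ xRw)) — i.e. a generalized confluence (Geach) condition.
(a): fails — 1R²3 but no w with 3R²w and 1Rw.
(b): satisfies the condition.
(c): fails — 0R²3 but no w with 3R²w and 0Rw.
(d): fails — sR²w but no w* with wR²w* and sRw*.
Valid on: (b).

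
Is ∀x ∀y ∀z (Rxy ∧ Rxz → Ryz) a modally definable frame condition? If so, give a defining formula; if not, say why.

Yes: it is the Euclidean property, defined by the 5 schema ◇q → □◇q.
Suppose ◇q→□◇q is valid. Take Rxy, Rxz and set V(q)={y}. Then ◇q at x, so □◇q at x, so ◇q at z, so some w with Rzw has q; w=y, i.e. Rzy. By symmetry of the argument, Ryz.

Yes, by ◇q → □◇q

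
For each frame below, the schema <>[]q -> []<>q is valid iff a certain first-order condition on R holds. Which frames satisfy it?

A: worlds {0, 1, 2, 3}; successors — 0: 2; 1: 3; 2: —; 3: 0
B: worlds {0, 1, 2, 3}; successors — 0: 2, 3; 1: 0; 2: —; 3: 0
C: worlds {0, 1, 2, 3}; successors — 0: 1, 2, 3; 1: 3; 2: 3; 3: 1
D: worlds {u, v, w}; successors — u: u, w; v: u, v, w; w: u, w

The schema corresponds to convergence: forall x forall y forall z (Rxy & Rxz -> exists w (Ryw & Rzw)).
A: fails — R02 and R02 but 2 and 2 have no common successor.
B: fails — R03 and R02 but 3 and 2 have no common successor.
C: fails — R02 and R03 but 2 and 3 have no common successor.
D: condition met.
Valid on: D.

D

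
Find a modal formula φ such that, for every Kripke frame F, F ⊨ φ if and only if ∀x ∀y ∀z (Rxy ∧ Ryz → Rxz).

□ψ → □□ψ

A defining formula is □ψ → □□ψ (the 4 axiom).
Suppose □ψ→□□ψ is valid. Take Rxy, Ryz and set V(ψ)={w : Rxw}. Then □ψ at x, so □□ψ at x, so □ψ at y, so ψ at z, i.e. Rxz.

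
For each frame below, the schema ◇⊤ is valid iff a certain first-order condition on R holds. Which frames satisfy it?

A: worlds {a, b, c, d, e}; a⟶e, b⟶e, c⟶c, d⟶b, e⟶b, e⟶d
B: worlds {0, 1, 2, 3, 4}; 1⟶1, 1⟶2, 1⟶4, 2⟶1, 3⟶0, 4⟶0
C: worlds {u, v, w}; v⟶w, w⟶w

A

The schema corresponds to seriality: ∀x ∃y Rxy.
A: ✓.
B: fails — world 0 has no successor.
C: fails — world u has no successor.
Valid on: A.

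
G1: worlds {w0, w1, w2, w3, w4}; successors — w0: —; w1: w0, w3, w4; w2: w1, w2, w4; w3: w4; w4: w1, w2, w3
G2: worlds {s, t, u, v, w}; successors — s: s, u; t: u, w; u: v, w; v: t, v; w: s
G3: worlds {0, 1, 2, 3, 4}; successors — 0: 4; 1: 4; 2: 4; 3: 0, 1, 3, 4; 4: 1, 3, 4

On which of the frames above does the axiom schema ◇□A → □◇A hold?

G3

This is the axiom for convergence; its first-order frame correspondent is ∀x ∀y ∀z (Rxy ∧ Rxz → ∃w (Ryw ∧ Rzw)).
G1: fails — Rw1w0 and Rw1w0 but w0 and w0 have no common successor.
G2: fails — Rsu and Rss but u and s have no common successor.
G3: satisfies the condition.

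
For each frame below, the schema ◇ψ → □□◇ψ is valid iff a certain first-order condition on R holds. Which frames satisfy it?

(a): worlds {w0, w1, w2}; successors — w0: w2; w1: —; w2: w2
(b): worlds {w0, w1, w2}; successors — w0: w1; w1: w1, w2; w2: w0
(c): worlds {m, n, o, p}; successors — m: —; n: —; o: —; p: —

(a), (c)

Frame correspondent (Sahlqvist): ∀x ∀y ∀z ((xRy ∧ xR²z) → ∃w (y = w ∧ zRw)) — i.e. a generalized confluence (Geach) condition.
(a): condition met.
(b): fails — w0Rw1, w0R²w2 but no w with w1=w and w2Rw.
(c): condition met.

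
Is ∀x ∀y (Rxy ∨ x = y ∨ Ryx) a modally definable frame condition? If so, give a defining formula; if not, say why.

Any modally definable frame class is closed under disjoint unions.
Take 4 disjoint single-world reflexive frames: each is trivially connected, but their disjoint union has 4 worlds with no edge between distinct components, so it is not connected.
So the class is not modally definable.

No — not modally definable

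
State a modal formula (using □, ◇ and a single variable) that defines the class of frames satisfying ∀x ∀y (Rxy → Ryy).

□(□q → q)

This is shift-reflexivity; the standard corresponding axiom is T□: □(□q → q).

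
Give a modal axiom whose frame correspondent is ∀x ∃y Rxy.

□s → ◇s

A defining formula is □s → ◇s (the D axiom).
Suppose □s→◇s is valid. At any x set V(s)=W. Then □s at x, so ◇s at x, so x has a successor.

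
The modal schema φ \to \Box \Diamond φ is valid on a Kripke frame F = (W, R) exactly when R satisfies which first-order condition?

symmetry

Suppose φ→□◇φ is valid. Take Rxy and set V(φ)={x}. Then φ at x, so □◇φ at x, so ◇φ at y, so some z with Ryz has φ; z=x, i.e. Ryx.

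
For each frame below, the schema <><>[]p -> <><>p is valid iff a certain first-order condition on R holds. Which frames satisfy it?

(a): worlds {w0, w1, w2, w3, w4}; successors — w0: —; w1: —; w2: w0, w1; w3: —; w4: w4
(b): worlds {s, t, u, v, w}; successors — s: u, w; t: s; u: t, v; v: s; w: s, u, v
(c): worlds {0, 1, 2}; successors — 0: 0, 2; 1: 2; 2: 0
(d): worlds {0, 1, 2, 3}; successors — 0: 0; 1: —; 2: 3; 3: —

The schema corresponds to a generalized confluence (Geach) condition: forall x forall y (x R^2 y -> exists w (yRw & x R^2 w)).
(a): condition met.
(b): fails — tR²u but no w* with uRw* and tR²w*.
(c): condition met.
(d): condition met.
Valid on: (a), (c), (d).

(a), (c), (d)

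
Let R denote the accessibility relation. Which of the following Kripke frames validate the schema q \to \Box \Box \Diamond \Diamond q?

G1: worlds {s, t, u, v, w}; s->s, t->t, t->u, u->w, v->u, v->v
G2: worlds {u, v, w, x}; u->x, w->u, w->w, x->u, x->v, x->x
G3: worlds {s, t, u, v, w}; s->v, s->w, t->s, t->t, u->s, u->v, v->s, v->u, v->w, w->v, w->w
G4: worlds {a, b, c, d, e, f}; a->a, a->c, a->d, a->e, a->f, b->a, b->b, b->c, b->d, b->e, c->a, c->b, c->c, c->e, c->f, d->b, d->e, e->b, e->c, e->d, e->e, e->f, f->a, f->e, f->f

This is the axiom for a generalized confluence (Geach) condition; its first-order frame correspondent is \forall x \forall z (x R^2 z \to \exists w (x = w \wedge z R^2 w)).
G1: fails — tR²u but no w* with t=w* and uR²w*.
G2: fails — uR²v but no t with u=t and vR²t.
G3: fails — tR²s but no w* with t=w* and sR²w*.
G4: holds.

G4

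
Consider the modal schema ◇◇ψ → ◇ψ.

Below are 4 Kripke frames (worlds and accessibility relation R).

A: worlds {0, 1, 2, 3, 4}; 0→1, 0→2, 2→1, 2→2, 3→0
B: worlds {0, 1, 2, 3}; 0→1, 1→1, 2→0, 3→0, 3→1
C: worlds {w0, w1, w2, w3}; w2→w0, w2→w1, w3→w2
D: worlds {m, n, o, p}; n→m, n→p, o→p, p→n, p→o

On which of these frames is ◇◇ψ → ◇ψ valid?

This is the axiom for a generalized confluence (Geach) condition; its first-order frame correspondent is ∀x ∀y (xR²y → ∃w (y = w ∧ xRw)).
A: fails — 3R²1 but no w with 1=w and 3Rw.
B: fails — 2R²1 but no w with 1=w and 2Rw.
C: fails — w3R²w0 but no w with w0=w and w3Rw.
D: fails — nR²n but no w with n=w and nRw.
Valid on no frame.

none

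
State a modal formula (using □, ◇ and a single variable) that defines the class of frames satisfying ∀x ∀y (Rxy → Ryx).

A defining formula is ψ → □◇ψ (the B axiom).
Suppose ψ→□◇ψ is valid. Take Rxy and set V(ψ)={x}. Then ψ at x, so □◇ψ at x, so ◇ψ at y, so some z with Ryz has ψ; z=x, i.e. Ryx.

ψ → □◇ψ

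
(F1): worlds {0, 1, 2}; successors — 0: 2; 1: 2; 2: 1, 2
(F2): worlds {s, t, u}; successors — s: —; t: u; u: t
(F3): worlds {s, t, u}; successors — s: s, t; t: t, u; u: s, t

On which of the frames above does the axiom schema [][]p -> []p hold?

(F1), (F3)

Frame correspondent (Sahlqvist): forall x forall y (Rxy -> exists z (Rxz & Rzy)) — i.e. density.
(F1): ✓.
(F2): fails — Rtu but no z with Rtz and Rzu.
(F3): ✓.
Valid on: (F1), (F3).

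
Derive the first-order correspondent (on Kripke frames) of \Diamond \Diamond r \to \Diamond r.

\forall x \forall y (x R^2 y \to \exists w (y = w \wedge xRw))

This is a Sahlqvist (Geach-type) schema ◇^2□^0r → □^0◇^1r.
Minimal-valuation argument: fix x; take any y with xR^2y and any z with xR^0z. Set V(r) to the set of worlds R-reachable from y in exactly 0 steps. Then □^0r holds at y, so the antecedent holds at x; validity forces ◇^1r at z, giving a w with zR^1w and yR^0w.
First-order correspondent: \forall x \forall y (x R^2 y \to \exists w (y = w \wedge xRw)).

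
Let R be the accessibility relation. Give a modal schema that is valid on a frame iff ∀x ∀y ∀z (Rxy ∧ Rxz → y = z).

◇r → □r

A defining formula is ◇r → □r (the CD axiom).
Suppose ◇r→□r is valid. Take Rxy, Rxz and set V(r)={y}. Then ◇r at x, so □r at x, so r at z, i.e. z=y.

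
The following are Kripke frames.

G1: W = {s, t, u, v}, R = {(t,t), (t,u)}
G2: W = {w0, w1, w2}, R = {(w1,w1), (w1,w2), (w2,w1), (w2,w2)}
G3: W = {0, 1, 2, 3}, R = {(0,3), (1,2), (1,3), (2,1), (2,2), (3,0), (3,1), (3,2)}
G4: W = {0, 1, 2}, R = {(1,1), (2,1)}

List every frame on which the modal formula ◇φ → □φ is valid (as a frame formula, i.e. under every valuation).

The schema corresponds to partial functionality: ∀x ∀y ∀z (Rxy ∧ Rxz → y = z).
G1: fails — t sees both t and u.
G2: fails — w1 sees both w1 and w2.
G3: fails — 1 sees both 2 and 3.
G4: ✓.

G4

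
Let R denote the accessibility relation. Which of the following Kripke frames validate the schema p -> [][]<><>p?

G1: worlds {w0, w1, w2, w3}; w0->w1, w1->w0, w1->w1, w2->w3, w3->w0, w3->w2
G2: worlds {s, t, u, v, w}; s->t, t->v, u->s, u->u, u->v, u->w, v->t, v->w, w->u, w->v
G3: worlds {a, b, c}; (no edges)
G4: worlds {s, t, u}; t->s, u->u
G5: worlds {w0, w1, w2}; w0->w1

The schema corresponds to a generalized confluence (Geach) condition: forall x forall z (x R^2 z -> exists w (x = w & z R^2 w)).
G1: fails — w2R²w0 but no w with w2=w and w0R²w.
G2: fails — sR²v but no w* with s=w* and vR²w*.
G3: satisfies the condition.
G4: satisfies the condition.
G5: satisfies the condition.

G3, G4, G5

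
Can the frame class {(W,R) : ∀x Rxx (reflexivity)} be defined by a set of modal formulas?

Definable; □q → q defines it

Yes: it is reflexivity, defined by the T schema □q → q.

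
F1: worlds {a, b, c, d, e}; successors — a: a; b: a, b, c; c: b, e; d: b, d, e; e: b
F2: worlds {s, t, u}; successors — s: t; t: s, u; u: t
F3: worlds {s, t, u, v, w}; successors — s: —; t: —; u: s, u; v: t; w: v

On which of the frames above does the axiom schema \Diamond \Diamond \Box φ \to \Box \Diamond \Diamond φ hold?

The schema corresponds to a generalized confluence (Geach) condition: \forall x \forall y \forall z ((x R^2 y \wedge xRz) \to \exists w (yRw \wedge z R^2 w)).
F1: fails — bR²c, bRa but no w with cRw and aR²w.
F2: ✓.
F3: fails — uR²s, uRs but no w* with sRw* and sR²w*.

F2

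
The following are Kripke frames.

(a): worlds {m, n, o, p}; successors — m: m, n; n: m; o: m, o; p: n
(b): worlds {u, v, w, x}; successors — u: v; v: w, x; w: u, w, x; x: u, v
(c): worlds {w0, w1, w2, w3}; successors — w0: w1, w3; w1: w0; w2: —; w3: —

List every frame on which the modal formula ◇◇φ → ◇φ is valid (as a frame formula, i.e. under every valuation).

none

This is the axiom for transitivity; its first-order frame correspondent is ∀x ∀y ∀z (Rxy ∧ Ryz → Rxz).
(a): fails — Rom and Rmn but not Ron.
(b): fails — Ruv and Rvw but not Ruw.
(c): fails — Rw0w1 and Rw1w0 but not Rw0w0.
Valid on no frame.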